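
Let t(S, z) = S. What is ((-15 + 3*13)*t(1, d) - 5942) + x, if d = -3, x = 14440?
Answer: 8522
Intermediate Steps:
((-15 + 3*13)*t(1, d) - 5942) + x = ((-15 + 3*13)*1 - 5942) + 14440 = ((-15 + 39)*1 - 5942) + 14440 = (24*1 - 5942) + 14440 = (24 - 5942) + 14440 = -5918 + 14440 = 8522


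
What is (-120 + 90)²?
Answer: 900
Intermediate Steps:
(-120 + 90)² = (-30)² = 900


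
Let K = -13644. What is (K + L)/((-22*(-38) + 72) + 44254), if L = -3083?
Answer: -16727/45162 ≈ -0.37038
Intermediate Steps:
(K + L)/((-22*(-38) + 72) + 44254) = (-13644 - 3083)/((-22*(-38) + 72) + 44254) = -16727/((836 + 72) + 44254) = -16727/(908 + 44254) = -16727/45162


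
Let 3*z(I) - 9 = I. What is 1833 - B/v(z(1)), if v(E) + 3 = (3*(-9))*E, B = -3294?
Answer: 55725/31 ≈ 1797.6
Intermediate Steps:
z(I) = 3 + I/3
v(E) = -3 - 27*E (v(E) = -3 + (3*(-9))*E = -3 - 27*E)
1833 - B/v(z(1)) = 1833 - (-3294)/(-3 - 27*(3 + (⅓)*1)) = 1833 - (-3294)/(-3 - 27*(3 + ⅓)) = 1833 - (-3294)/(-3 - 27*10/3) = 1833 - (-3294)/(-3 - 90) = 1833 - (-3294)/(-93) = 1833 - (-3294)*(-1)/93 = 1833 - 1*1098/31 = 1833 - 1098/31 = 55725/31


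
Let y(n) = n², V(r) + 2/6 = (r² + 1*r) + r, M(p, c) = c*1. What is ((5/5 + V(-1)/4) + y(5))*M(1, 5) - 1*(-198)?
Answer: 979/3 ≈ 326.33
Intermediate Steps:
M(p, c) = c
V(r) = -⅓ + r² + 2*r (V(r) = -⅓ + ((r² + 1*r) + r) = -⅓ + ((r² + r) + r) = -⅓ + ((r + r²) + r) = -⅓ + (r² + 2*r) = -⅓ + r² + 2*r)
((5/5 + V(-1)/4) + y(5))*M(1, 5) - 1*(-198) = ((5/5 + (-⅓ + (-1)² + 2*(-1))/4) + 5²)*5 - 1*(-198) = ((5*(⅕) + (-⅓ + 1 - 2)*(¼)) + 25)*5 + 198 = ((1 - 4/3*¼) + 25)*5 + 198 = ((1 - ⅓) + 25)*5 + 198 = (⅔ + 25)*5 + 198 = (77/3)*5 + 198 = 385/3 + 198 = 979/3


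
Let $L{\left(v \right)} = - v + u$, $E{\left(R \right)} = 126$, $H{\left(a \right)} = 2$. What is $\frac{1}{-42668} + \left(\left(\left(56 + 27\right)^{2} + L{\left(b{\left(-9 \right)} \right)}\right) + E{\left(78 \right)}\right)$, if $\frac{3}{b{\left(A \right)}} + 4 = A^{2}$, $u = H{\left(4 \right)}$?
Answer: $\frac{23053776331}{3285436} \approx 7017.0$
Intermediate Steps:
$u = 2$
$b{\left(A \right)} = \frac{3}{-4 + A^{2}}$
$L{\left(v \right)} = 2 - v$ ($L{\left(v \right)} = - v + 2 = 2 - v$)
$\frac{1}{-42668} + \left(\left(\left(56 + 27\right)^{2} + L{\left(b{\left(-9 \right)} \right)}\right) + E{\left(78 \right)}\right) = \frac{1}{-42668} + \left(\left(\left(56 + 27\right)^{2} + \left(2 - \frac{3}{-4 + \left(-9\right)^{2}}\right)\right) + 126\right) = - \frac{1}{42668} + \left(\left(83^{2} + \left(2 - \frac{3}{-4 + 81}\right)\right) + 126\right) = - \frac{1}{42668} + \left(\left(6889 + \left(2 - \frac{3}{77}\right)\right) + 126\right) = - \frac{1}{42668} + \left(\left(6889 + \frac{151}{77}\right) + 126\right) = - \frac{1}{42668} + \left(\frac{530604}{77} + 126\right) = - \frac{1}{42668} + \frac{540306}{77} = \frac{23053776331}{3285436}$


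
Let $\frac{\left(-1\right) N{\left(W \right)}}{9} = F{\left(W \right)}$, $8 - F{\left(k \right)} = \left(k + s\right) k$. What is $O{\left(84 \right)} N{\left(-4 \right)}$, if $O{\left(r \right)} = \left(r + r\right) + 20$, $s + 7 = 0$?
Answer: $60912$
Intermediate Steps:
$s = -7$ ($s = -7 + 0 = -7$)
$F{\left(k \right)} = 8 - k \left(-7 + k\right)$ ($F{\left(k \right)} = 8 - \left(k - 7\right) k = 8 - \left(-7 + k\right) k = 8 - k \left(-7 + k\right)$)
$O{\left(r \right)} = 20 + 2 r$ ($O{\left(r \right)} = 2 r + 20 = 20 + 2 r$)
$N{\left(W \right)} = -72 - 63 W + 9 W^{2}$ ($N{\left(W \right)} = - 9 \left(8 - W^{2} + 7 W\right) = -72 - 63 W + 9 W^{2}$)
$O{\left(84 \right)} N{\left(-4 \right)} = \left(20 + 2 \cdot 84\right) \left(-72 - -252 + 9 \left(-4\right)^{2}\right) = \left(20 + 168\right) \left(-72 + 252 + 9 \cdot 16\right) = 188 \left(-72 + 252 + 144\right) = 188 \cdot 324 = 60912$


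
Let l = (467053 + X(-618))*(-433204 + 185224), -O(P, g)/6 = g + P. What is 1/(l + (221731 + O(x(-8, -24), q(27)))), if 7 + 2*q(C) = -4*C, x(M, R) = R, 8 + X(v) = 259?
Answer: -1/115881823700 ≈ -8.6295e-12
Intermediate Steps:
X(v) = 251 (X(v) = -8 + 259 = 251)
q(C) = -7/2 - 2*C (q(C) = -7/2 + (-4*C)/2 = -7/2 - 2*C)
O(P, g) = -6*P - 6*g (O(P, g) = -6*(g + P) = -6*(P + g) = -6*P - 6*g)
l = -115882045920 (l = (467053 + 251)*(-433204 + 185224) = 467304*(-247980) = -115882045920)
1/(l + (221731 + O(x(-8, -24), q(27)))) = 1/(-115882045920 + (221731 + (-6*(-24) - 6*(-7/2 - 2*27)))) = 1/(-115882045920 + (221731 + (144 - 6*(-7/2 - 54)))) = 1/(-115882045920 + (221731 + (144 - 6*(-115/2)))) = 1/(-115882045920 + (221731 + (144 + 345))) = 1/(-115882045920 + (221731 + 489)) = 1/(-115882045920 + 222220) = 1/(-115881823700) = -1/115881823700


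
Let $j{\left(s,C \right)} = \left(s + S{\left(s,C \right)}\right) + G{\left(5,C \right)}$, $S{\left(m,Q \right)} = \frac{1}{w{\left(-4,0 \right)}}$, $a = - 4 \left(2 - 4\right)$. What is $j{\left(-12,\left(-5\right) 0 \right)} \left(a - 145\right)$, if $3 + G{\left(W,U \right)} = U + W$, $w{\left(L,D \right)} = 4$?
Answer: $\frac{5343}{4} \approx 1335.8$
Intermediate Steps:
$G{\left(W,U \right)} = -3 + U + W$ ($G{\left(W,U \right)} = -3 + \left(U + W\right) = -3 + U + W$)
$a = 8$ ($a = \left(-4\right) \left(-2\right) = 8$)
$S{\left(m,Q \right)} = \frac{1}{4}$
$j{\left(s,C \right)} = \frac{9}{4} + C + s$ ($j{\left(s,C \right)} = \left(s + \frac{1}{4}\right) + \left(-3 + C + 5\right) = \left(\frac{1}{4} + s\right) + \left(2 + C\right) = \frac{9}{4} + C + s$)
$j{\left(-12,\left(-5\right) 0 \right)} \left(a - 145\right) = \left(\frac{9}{4} - 0 - 12\right) \left(8 - 145\right) = \left(\frac{9}{4} + 0 - 12\right) \left(-137\right) = \left(- \frac{39}{4}\right) \left(-137\right) = \frac{5343}{4}$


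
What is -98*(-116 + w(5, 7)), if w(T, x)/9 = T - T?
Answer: 11368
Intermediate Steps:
w(T, x) = 0 (w(T, x) = 9*(T - T) = 9*0 = 0)
-98*(-116 + w(5, 7)) = -98*(-116 + 0) = -98*(-116) = 11368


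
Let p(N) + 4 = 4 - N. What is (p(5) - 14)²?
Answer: 361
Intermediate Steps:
p(N) = -N (p(N) = -4 + (4 - N) = -N)
(p(5) - 14)² = (-1*5 - 14)² = (-5 - 14)² = (-19)² = 361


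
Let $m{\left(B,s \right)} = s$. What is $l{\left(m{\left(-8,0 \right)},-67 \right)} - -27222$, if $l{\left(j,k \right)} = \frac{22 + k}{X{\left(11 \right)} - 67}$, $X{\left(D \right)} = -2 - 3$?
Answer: $\frac{217781}{8} \approx 27223.0$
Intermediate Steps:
$X{\left(D \right)} = -5$ ($X{\left(D \right)} = -2 - 3 = -5$)
$l{\left(j,k \right)} = - \frac{11}{36} - \frac{k}{72}$ ($l{\left(j,k \right)} = \frac{22 + k}{-5 - 67} = \frac{22 + k}{-72} = \left(22 + k\right) \left(- \frac{1}{72}\right) = - \frac{11}{36} - \frac{k}{72}$)
$l{\left(m{\left(-8,0 \right)},-67 \right)} - -27222 = \left(- \frac{11}{36} - - \frac{67}{72}\right) - -27222 = \left(- \frac{11}{36} + \frac{67}{72}\right) + 27222 = \frac{5}{8} + 27222 = \frac{217781}{8}$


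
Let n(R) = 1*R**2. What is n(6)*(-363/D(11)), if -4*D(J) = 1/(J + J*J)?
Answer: 6899904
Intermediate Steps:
D(J) = -1/(4*(J + J**2)) (D(J) = -1/(4*(J + J*J)) = -1/(4*(J + J**2)))
n(R) = R**2
n(6)*(-363/D(11)) = 6**2*(-363/((-1/4/(11*(1 + 11))))) = 36*(-363/((-1/4*1/11/12))) = 36*(-363/((-1/4*1/11*1/12))) = 36*(-363/(-1/528)) = 36*(-363*(-528)) = 36*191664 = 6899904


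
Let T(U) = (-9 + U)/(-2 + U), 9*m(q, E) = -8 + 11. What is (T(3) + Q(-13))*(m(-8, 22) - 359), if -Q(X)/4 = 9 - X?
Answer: 101144/3 ≈ 33715.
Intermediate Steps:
Q(X) = -36 + 4*X (Q(X) = -4*(9 - X) = -36 + 4*X)
m(q, E) = 1/3 (m(q, E) = (-8 + 11)/9 = (1/9)*3 = 1/3)
T(U) = (-9 + U)/(-2 + U)
(T(3) + Q(-13))*(m(-8, 22) - 359) = ((-9 + 3)/(-2 + 3) + (-36 + 4*(-13)))*(1/3 - 359) = (-6/1 + (-36 - 52))*(-1076/3) = (1*(-6) - 88)*(-1076/3) = (-6 - 88)*(-1076/3) = -94*(-1076/3) = 101144/3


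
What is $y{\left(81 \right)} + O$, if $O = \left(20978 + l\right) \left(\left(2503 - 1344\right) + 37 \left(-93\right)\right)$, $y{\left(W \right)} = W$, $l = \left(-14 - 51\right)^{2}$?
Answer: $-57513165$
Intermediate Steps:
$l = 4225$ ($l = \left(-65\right)^{2} = 4225$)
$O = -57513246$ ($O = \left(20978 + 4225\right) \left(\left(2503 - 1344\right) + 37 \left(-93\right)\right) = 25203 \left(1159 - 3441\right) = 25203 \left(-2282\right) = -57513246$)
$y{\left(81 \right)} + O = 81 - 57513246 = -57513165$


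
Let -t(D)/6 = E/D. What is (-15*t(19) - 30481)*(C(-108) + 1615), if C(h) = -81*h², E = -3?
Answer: 546480607121/19 ≈ 2.8762e+10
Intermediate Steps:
t(D) = 18/D (t(D) = -(-18)/D = 18/D)
(-15*t(19) - 30481)*(C(-108) + 1615) = (-270/19 - 30481)*(-81*(-108)² + 1615) = (-270/19 - 30481)*(-81*11664 + 1615) = (-15*18/19 - 30481)*(-944784 + 1615) = (-270/19 - 30481)*(-943169) = -579409/19*(-943169) = 546480607121/19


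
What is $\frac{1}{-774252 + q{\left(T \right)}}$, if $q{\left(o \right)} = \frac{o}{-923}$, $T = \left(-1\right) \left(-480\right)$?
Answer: $- \frac{923}{714635076} \approx -1.2916 \cdot 10^{-6}$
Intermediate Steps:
$T = 480$
$q{\left(o \right)} = - \frac{o}{923}$ ($q{\left(o \right)} = o \left(- \frac{1}{923}\right) = - \frac{o}{923}$)
$\frac{1}{-774252 + q{\left(T \right)}} = \frac{1}{-774252 - \frac{480}{923}} = \frac{1}{- \frac{714635076}{923}} = - \frac{923}{714635076}$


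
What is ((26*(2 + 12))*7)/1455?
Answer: 2548/1455 ≈ 1.7512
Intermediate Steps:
((26*(2 + 12))*7)/1455 = ((26*14)*7)*(1/1455) = (364*7)*(1/1455) = 2548*(1/1455) = 2548/1455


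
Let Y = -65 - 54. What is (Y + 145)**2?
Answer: 676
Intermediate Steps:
Y = -119
(Y + 145)**2 = (-119 + 145)**2 = 26**2 = 676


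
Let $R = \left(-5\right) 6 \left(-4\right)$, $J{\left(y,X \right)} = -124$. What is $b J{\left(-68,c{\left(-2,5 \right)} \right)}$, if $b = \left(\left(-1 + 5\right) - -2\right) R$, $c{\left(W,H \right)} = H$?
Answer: $-89280$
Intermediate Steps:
$R = 120$ ($R = \left(-30\right) \left(-4\right) = 120$)
$b = 720$ ($b = \left(\left(-1 + 5\right) - -2\right) 120 = \left(4 + 2\right) 120 = 6 \cdot 120 = 720$)
$b J{\left(-68,c{\left(-2,5 \right)} \right)} = 720 \left(-124\right) = -89280$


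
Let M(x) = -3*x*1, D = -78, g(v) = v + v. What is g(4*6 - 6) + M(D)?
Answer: 270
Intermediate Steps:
g(v) = 2*v
M(x) = -3*x
g(4*6 - 6) + M(D) = 2*(4*6 - 6) - 3*(-78) = 2*(24 - 6) + 234 = 2*18 + 234 = 36 + 234 = 270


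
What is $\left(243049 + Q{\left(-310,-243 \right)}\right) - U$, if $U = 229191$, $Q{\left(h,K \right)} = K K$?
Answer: $72907$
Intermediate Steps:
$Q{\left(h,K \right)} = K^{2}$
$\left(243049 + Q{\left(-310,-243 \right)}\right) - U = \left(243049 + \left(-243\right)^{2}\right) - 229191 = \left(243049 + 59049\right) - 229191 = 302098 - 229191 = 72907$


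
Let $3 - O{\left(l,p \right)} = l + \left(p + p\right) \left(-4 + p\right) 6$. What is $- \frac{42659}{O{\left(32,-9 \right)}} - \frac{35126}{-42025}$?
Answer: $\frac{1843080033}{60221825} \approx 30.605$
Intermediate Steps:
$O{\left(l,p \right)} = 3 - l - 12 p \left(-4 + p\right)$ ($O{\left(l,p \right)} = 3 - \left(l + \left(p + p\right) \left(-4 + p\right) 6\right) = 3 - \left(l + 2 p \left(-4 + p\right) 6\right) = 3 - \left(l + 12 p \left(-4 + p\right)\right) = 3 - l - 12 p \left(-4 + p\right)$)
$- \frac{42659}{O{\left(32,-9 \right)}} - \frac{35126}{-42025} = - \frac{42659}{3 - 32 - 12 \left(-9\right)^{2} + 48 \left(-9\right)} - \frac{35126}{-42025} = - \frac{42659}{3 - 32 - 972 - 432} - - \frac{35126}{42025} = - \frac{42659}{3 - 32 - 972 - 432} + \frac{35126}{42025} = - \frac{42659}{-1433} + \frac{35126}{42025} = \left(-42659\right) \left(- \frac{1}{1433}\right) + \frac{35126}{42025} = \frac{42659}{1433} + \frac{35126}{42025} = \frac{1843080033}{60221825}$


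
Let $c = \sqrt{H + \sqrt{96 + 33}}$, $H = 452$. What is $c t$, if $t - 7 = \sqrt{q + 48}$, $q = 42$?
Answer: $\sqrt{452 + \sqrt{129}} \left(7 + 3 \sqrt{10}\right) \approx 354.89$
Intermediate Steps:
$c = \sqrt{452 + \sqrt{129}}$ ($c = \sqrt{452 + \sqrt{96 + 33}} = \sqrt{452 + \sqrt{129}} \approx 21.526$)
$t = 7 + 3 \sqrt{10}$ ($t = 7 + \sqrt{42 + 48} = 7 + \sqrt{90} = 7 + 3 \sqrt{10} \approx 16.487$)
$c t = \sqrt{452 + \sqrt{129}} \left(7 + 3 \sqrt{10}\right)$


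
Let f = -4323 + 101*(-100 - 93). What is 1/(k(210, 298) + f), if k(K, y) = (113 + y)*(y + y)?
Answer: 1/221140 ≈ 4.5220e-6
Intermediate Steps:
k(K, y) = 2*y*(113 + y) (k(K, y) = (113 + y)*(2*y) = 2*y*(113 + y))
f = -23816 (f = -4323 + 101*(-193) = -4323 - 19493 = -23816)
1/(k(210, 298) + f) = 1/(2*298*(113 + 298) - 23816) = 1/(2*298*411 - 23816) = 1/(244956 - 23816) = 1/221140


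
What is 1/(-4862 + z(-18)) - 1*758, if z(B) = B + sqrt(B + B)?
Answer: -4512836842/5953609 - 3*I/11907218 ≈ -758.0 - 2.5195e-7*I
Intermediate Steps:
z(B) = B + sqrt(2)*sqrt(B) (z(B) = B + sqrt(2*B) = B + sqrt(2)*sqrt(B))
1/(-4862 + z(-18)) - 1*758 = 1/(-4862 + (-18 + sqrt(2)*sqrt(-18))) - 1*758 = 1/(-4862 + (-18 + sqrt(2)*(3*I*sqrt(2)))) - 758 = 1/(-4862 + (-18 + 6*I)) - 758 = 1/(-4880 + 6*I) - 758 = (-4880 - 6*I)/23814436 - 758 = -758 + (-4880 - 6*I)/23814436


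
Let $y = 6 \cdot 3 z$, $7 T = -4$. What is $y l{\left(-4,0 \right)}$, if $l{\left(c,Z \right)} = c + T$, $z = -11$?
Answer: $\frac{6336}{7} \approx 905.14$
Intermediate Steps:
$T = - \frac{4}{7}$ ($T = \frac{1}{7} \left(-4\right) = - \frac{4}{7} \approx -0.57143$)
$y = -198$ ($y = 6 \cdot 3 \left(-11\right) = 18 \left(-11\right) = -198$)
$l{\left(c,Z \right)} = - \frac{4}{7} + c$ ($l{\left(c,Z \right)} = c - \frac{4}{7} = - \frac{4}{7} + c$)
$y l{\left(-4,0 \right)} = - 198 \left(- \frac{4}{7} - 4\right) = \left(-198\right) \left(- \frac{32}{7}\right) = \frac{6336}{7}$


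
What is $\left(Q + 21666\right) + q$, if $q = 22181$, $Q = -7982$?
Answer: $35865$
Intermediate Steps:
$\left(Q + 21666\right) + q = \left(-7982 + 21666\right) + 22181 = 13684 + 22181 = 35865$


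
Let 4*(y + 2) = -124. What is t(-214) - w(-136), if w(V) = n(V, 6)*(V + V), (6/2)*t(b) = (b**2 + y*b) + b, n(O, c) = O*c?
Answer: -204404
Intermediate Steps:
y = -33 (y = -2 + (1/4)*(-124) = -2 - 31 = -33)
t(b) = -32*b/3 + b**2/3 (t(b) = ((b**2 - 33*b) + b)/3 = (b**2 - 32*b)/3 = -32*b/3 + b**2/3)
w(V) = 12*V**2 (w(V) = (V*6)*(V + V) = (6*V)*(2*V) = 12*V**2)
t(-214) - w(-136) = (1/3)*(-214)*(-32 - 214) - 12*(-136)**2 = (1/3)*(-214)*(-246) - 12*18496 = 17548 - 1*221952 = 17548 - 221952 = -204404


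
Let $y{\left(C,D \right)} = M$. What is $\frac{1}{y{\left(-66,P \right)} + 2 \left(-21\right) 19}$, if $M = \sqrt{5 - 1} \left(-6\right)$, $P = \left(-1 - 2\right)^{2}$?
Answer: $- \frac{1}{810} \approx -0.0012346$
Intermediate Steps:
$P = 9$ ($P = \left(-3\right)^{2} = 9$)
$M = -12$ ($M = \sqrt{4} \left(-6\right) = 2 \left(-6\right) = -12$)
$y{\left(C,D \right)} = -12$
$\frac{1}{y{\left(-66,P \right)} + 2 \left(-21\right) 19} = \frac{1}{-12 + 2 \left(-21\right) 19} = \frac{1}{-12 - 798} = \frac{1}{-810} = - \frac{1}{810}$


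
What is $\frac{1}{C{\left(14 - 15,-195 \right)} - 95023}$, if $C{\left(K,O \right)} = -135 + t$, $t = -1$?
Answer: $- \frac{1}{95159} \approx -1.0509 \cdot 10^{-5}$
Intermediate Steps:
$C{\left(K,O \right)} = -136$ ($C{\left(K,O \right)} = -135 - 1 = -136$)
$\frac{1}{C{\left(14 - 15,-195 \right)} - 95023} = \frac{1}{-136 - 95023} = \frac{1}{-95159} = - \frac{1}{95159}$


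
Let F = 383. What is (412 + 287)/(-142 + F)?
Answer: 699/241 ≈ 2.9004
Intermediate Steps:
(412 + 287)/(-142 + F) = (412 + 287)/(-142 + 383) = 699/241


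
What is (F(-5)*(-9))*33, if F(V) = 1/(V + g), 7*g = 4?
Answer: 2079/31 ≈ 67.064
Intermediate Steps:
g = 4/7 (g = (⅐)*4 = 4/7 ≈ 0.57143)
F(V) = 1/(4/7 + V) (F(V) = 1/(V + 4/7) = 1/(4/7 + V))
(F(-5)*(-9))*33 = ((7/(4 + 7*(-5)))*(-9))*33 = ((7/(4 - 35))*(-9))*33 = ((7/(-31))*(-9))*33 = ((7*(-1/31))*(-9))*33 = -7/31*(-9)*33 = (63/31)*33 = 2079/31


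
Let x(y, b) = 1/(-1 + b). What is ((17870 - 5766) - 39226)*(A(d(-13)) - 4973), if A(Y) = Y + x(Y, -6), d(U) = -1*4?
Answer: 944930480/7 ≈ 1.3499e+8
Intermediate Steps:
d(U) = -4
A(Y) = -⅐ + Y (A(Y) = Y + 1/(-1 - 6) = Y + 1/(-7) = Y - ⅐ = -⅐ + Y)
((17870 - 5766) - 39226)*(A(d(-13)) - 4973) = ((17870 - 5766) - 39226)*((-⅐ - 4) - 4973) = (12104 - 39226)*(-29/7 - 4973) = -27122*(-34840/7) = 944930480/7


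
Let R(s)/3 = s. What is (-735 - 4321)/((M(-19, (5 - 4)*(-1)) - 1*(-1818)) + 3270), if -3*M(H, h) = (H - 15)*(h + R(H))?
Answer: -3792/3323 ≈ -1.1411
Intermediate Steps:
R(s) = 3*s
M(H, h) = -(-15 + H)*(h + 3*H)/3 (M(H, h) = -(H - 15)*(h + 3*H)/3 = -(-15 + H)*(h + 3*H)/3)
(-735 - 4321)/((M(-19, (5 - 4)*(-1)) - 1*(-1818)) + 3270) = (-735 - 4321)/(((-1*(-19)**2 + 5*((5 - 4)*(-1)) + 15*(-19) - 1/3*(-19)*(5 - 4)*(-1)) - 1*(-1818)) + 3270) = -5056/(((-1*361 + 5*(1*(-1)) - 285 - 1/3*(-19)*1*(-1)) + 1818) + 3270) = -5056/(((-361 + 5*(-1) - 285 - 1/3*(-19)*(-1)) + 1818) + 3270) = -5056/(((-361 - 5 - 285 - 19/3) + 1818) + 3270) = -5056/((-1972/3 + 1818) + 3270) = -5056/(3482/3 + 3270) = -5056/13292/3 = -5056*3/13292 = -3792/3323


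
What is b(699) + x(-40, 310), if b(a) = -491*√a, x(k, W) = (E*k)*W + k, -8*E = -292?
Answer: -452640 - 491*√699 ≈ -4.6562e+5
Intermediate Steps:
E = 73/2 (E = -⅛*(-292) = 73/2 ≈ 36.500)
x(k, W) = k + 73*W*k/2 (x(k, W) = (73*k/2)*W + k = 73*W*k/2 + k = k + 73*W*k/2)
b(699) + x(-40, 310) = -491*√699 + (½)*(-40)*(2 + 73*310) = -491*√699 + (½)*(-40)*(2 + 22630) = -491*√699 + (½)*(-40)*22632 = -491*√699 - 452640 = -452640 - 491*√699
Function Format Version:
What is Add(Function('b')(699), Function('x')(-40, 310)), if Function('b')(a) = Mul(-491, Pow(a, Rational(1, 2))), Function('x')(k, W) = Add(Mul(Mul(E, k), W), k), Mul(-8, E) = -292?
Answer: Add(-452640, Mul(-491, Pow(699, Rational(1, 2)))) ≈ -4.6562e+5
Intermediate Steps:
E = Rational(73, 2) (E = Mul(Rational(-1, 8), -292) = Rational(73, 2) ≈ 36.500)
Function('x')(k, W) = Add(k, Mul(Rational(73, 2), W, k)) (Function('x')(k, W) = Add(Mul(Mul(Rational(73, 2), k), W), k) = Add(Mul(Rational(73, 2), W, k), k) = Add(k, Mul(Rational(73, 2), W, k)))
Add(Function('b')(699), Function('x')(-40, 310)) = Add(Mul(-491, Pow(699, Rational(1, 2))), Mul(Rational(1, 2), -40, Add(2, Mul(73, 310)))) = Add(Mul(-491, Pow(699, Rational(1, 2))), Mul(Rational(1, 2), -40, Add(2, 22630))) = Add(Mul(-491, Pow(699, Rational(1, 2))), Mul(Rational(1, 2), -40, 22632)) = Add(Mul(-491, Pow(699, Rational(1, 2))), -452640) = Add(-452640, Mul(-491, Pow(699, Rational(1, 2))))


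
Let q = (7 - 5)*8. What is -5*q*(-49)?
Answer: 3920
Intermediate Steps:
q = 16 (q = 2*8 = 16)
-5*q*(-49) = -5*16*(-49) = -80*(-49) = 3920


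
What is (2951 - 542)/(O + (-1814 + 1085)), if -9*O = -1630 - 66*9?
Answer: -21681/4337 ≈ -4.9991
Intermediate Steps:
O = 2224/9 (O = -(-1630 - 66*9)/9 = -(-1630 - 594)/9 = -⅑*(-2224) = 2224/9 ≈ 247.11)
(2951 - 542)/(O + (-1814 + 1085)) = (2951 - 542)/(2224/9 + (-1814 + 1085)) = 2409/(2224/9 - 729) = 2409/(-4337/9) = 2409*(-9/4337) = -21681/4337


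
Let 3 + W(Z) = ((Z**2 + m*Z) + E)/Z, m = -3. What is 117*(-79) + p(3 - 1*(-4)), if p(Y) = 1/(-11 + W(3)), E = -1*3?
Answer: -138646/15 ≈ -9243.1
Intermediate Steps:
E = -3
W(Z) = -3 + (-3 + Z**2 - 3*Z)/Z (W(Z) = -3 + ((Z**2 - 3*Z) - 3)/Z = -3 + (-3 + Z**2 - 3*Z)/Z)
p(Y) = -1/15 (p(Y) = 1/(-11 + (-6 + 3 - 3/3)) = 1/(-11 + (-6 + 3 - 3*1/3)) = 1/(-11 + (-6 + 3 - 1)) = 1/(-11 - 4) = 1/(-15) = -1/15)
117*(-79) + p(3 - 1*(-4)) = 117*(-79) - 1/15 = -9243 - 1/15 = -138646/15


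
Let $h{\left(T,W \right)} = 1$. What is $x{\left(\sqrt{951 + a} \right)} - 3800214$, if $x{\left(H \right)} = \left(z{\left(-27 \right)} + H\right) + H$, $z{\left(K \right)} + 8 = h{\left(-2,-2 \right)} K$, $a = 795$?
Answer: $-3800249 + 6 \sqrt{194} \approx -3.8002 \cdot 10^{6}$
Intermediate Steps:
$z{\left(K \right)} = -8 + K$ ($z{\left(K \right)} = -8 + 1 K = -8 + K$)
$x{\left(H \right)} = -35 + 2 H$ ($x{\left(H \right)} = \left(\left(-8 - 27\right) + H\right) + H = \left(-35 + H\right) + H = -35 + 2 H$)
$x{\left(\sqrt{951 + a} \right)} - 3800214 = \left(-35 + 2 \sqrt{951 + 795}\right) - 3800214 = \left(-35 + 2 \sqrt{1746}\right) - 3800214 = \left(-35 + 2 \cdot 3 \sqrt{194}\right) - 3800214 = \left(-35 + 6 \sqrt{194}\right) - 3800214 = -3800249 + 6 \sqrt{194}$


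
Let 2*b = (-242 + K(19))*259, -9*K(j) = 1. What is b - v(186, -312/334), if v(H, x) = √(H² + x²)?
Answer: -564361/18 - 6*√26802005/167 ≈ -31539.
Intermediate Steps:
K(j) = -⅑ (K(j) = -⅑*1 = -⅑)
b = -564361/18 (b = ((-242 - ⅑)*259)/2 = (-2179/9*259)/2 = (½)*(-564361/9) = -564361/18 ≈ -31353.)
b - v(186, -312/334) = -564361/18 - √(186² + (-312/334)²) = -564361/18 - √(34596 + (-312*1/334)²) = -564361/18 - √(34596 + (-156/167)²) = -564361/18 - √(34596 + 24336/27889) = -564361/18 - √(964872180/27889) = -564361/18 - 6*√26802005/167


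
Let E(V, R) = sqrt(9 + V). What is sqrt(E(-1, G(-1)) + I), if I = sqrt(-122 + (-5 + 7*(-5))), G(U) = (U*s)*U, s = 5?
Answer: 2**(1/4)*sqrt(2 + 9*I) ≈ 2.8166 + 2.2594*I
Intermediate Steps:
G(U) = 5*U**2 (G(U) = (U*5)*U = (5*U)*U = 5*U**2)
I = 9*I*sqrt(2) (I = sqrt(-122 + (-5 - 35)) = sqrt(-122 - 40) = sqrt(-162) = 9*I*sqrt(2) ≈ 12.728*I)
sqrt(E(-1, G(-1)) + I) = sqrt(sqrt(9 - 1) + 9*I*sqrt(2)) = sqrt(sqrt(8) + 9*I*sqrt(2)) = sqrt(2*sqrt(2) + 9*I*sqrt(2))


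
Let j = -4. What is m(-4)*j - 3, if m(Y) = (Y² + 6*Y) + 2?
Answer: 21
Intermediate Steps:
m(Y) = 2 + Y² + 6*Y
m(-4)*j - 3 = (2 + (-4)² + 6*(-4))*(-4) - 3 = (2 + 16 - 24)*(-4) - 3 = -6*(-4) - 3 = 24 - 3 = 21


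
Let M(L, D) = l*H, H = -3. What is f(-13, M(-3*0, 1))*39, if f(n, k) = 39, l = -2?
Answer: 1521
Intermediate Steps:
M(L, D) = 6 (M(L, D) = -2*(-3) = 6)
f(-13, M(-3*0, 1))*39 = 39*39 = 1521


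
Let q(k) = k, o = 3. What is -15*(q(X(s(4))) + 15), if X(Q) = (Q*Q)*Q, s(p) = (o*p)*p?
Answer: -1659105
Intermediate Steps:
s(p) = 3*p² (s(p) = (3*p)*p = 3*p²)
X(Q) = Q³ (X(Q) = Q²*Q = Q³)
-15*(q(X(s(4))) + 15) = -15*((3*4²)³ + 15) = -15*((3*16)³ + 15) = -15*(48³ + 15) = -15*(110592 + 15) = -15*110607 = -1659105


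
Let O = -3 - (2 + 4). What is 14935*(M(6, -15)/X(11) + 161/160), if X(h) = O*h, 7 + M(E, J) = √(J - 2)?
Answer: 50955233/3168 - 14935*I*√17/99 ≈ 16084.0 - 622.01*I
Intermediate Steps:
O = -9 (O = -3 - 1*6 = -3 - 6 = -9)
M(E, J) = -7 + √(-2 + J) (M(E, J) = -7 + √(J - 2) = -7 + √(-2 + J))
X(h) = -9*h
14935*(M(6, -15)/X(11) + 161/160) = 14935*((-7 + √(-2 - 15))/((-9*11)) + 161/160) = 14935*((-7 + √(-17))/(-99) + 161*(1/160)) = 14935*((-7 + I*√17)*(-1/99) + 161/160) = 14935*((7/99 - I*√17/99) + 161/160) = 14935*(17059/15840 - I*√17/99) = 50955233/3168 - 14935*I*√17/99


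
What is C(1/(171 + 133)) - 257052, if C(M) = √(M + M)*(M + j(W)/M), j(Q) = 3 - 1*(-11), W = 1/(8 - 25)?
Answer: -257052 + 1293825*√38/23104 ≈ -2.5671e+5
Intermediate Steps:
W = -1/17 (W = 1/(-17) = -1/17 ≈ -0.058824)
j(Q) = 14 (j(Q) = 3 + 11 = 14)
C(M) = √2*√M*(M + 14/M) (C(M) = √(M + M)*(M + 14/M) = √(2*M)*(M + 14/M) = (√2*√M)*(M + 14/M) = √2*√M*(M + 14/M))
C(1/(171 + 133)) - 257052 = √2*(14 + (1/(171 + 133))²)/√(1/(171 + 133)) - 257052 = √2*(14 + (1/304)²)/√(1/304) - 257052 = √2*(14 + (1/304)²)/304^(-½) - 257052 = √2*(4*√19)*(14 + 1/92416) - 257052 = √2*(4*√19)*(1293825/92416) - 257052 = 1293825*√38/23104 - 257052 = -257052 + 1293825*√38/23104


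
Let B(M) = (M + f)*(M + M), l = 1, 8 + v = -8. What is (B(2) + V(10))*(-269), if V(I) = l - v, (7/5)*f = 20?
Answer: -154675/7 ≈ -22096.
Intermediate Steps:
f = 100/7 (f = (5/7)*20 = 100/7 ≈ 14.286)
v = -16 (v = -8 - 8 = -16)
B(M) = 2*M*(100/7 + M) (B(M) = (M + 100/7)*(M + M) = (100/7 + M)*(2*M) = 2*M*(100/7 + M))
V(I) = 17 (V(I) = 1 - 1*(-16) = 1 + 16 = 17)
(B(2) + V(10))*(-269) = ((2/7)*2*(100 + 7*2) + 17)*(-269) = ((2/7)*2*(100 + 14) + 17)*(-269) = ((2/7)*2*114 + 17)*(-269) = (456/7 + 17)*(-269) = (575/7)*(-269) = -154675/7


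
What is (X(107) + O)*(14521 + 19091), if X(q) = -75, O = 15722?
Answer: 525926964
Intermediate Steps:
(X(107) + O)*(14521 + 19091) = (-75 + 15722)*(14521 + 19091) = 15647*33612 = 525926964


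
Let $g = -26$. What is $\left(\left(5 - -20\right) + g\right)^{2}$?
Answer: $1$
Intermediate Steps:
$\left(\left(5 - -20\right) + g\right)^{2} = \left(\left(5 - -20\right) - 26\right)^{2} = \left(\left(5 + 20\right) - 26\right)^{2} = \left(25 - 26\right)^{2} = \left(-1\right)^{2} = 1$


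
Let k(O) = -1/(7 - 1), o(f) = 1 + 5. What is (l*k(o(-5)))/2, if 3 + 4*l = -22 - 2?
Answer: 9/16 ≈ 0.56250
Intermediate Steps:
l = -27/4 (l = -¾ + (-22 - 2)/4 = -¾ + (¼)*(-24) = -¾ - 6 = -27/4 ≈ -6.7500)
o(f) = 6
k(O) = -⅙ (k(O) = -1/6 = -1*⅙ = -⅙)
(l*k(o(-5)))/2 = -27/4*(-⅙)/2 = (9/8)*(½) = 9/16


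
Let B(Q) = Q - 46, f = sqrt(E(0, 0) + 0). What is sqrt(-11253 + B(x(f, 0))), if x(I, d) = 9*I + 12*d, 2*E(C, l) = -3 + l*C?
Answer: sqrt(-45196 + 18*I*sqrt(6))/2 ≈ 0.051849 + 106.3*I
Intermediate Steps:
E(C, l) = -3/2 + C*l/2 (E(C, l) = (-3 + l*C)/2 = (-3 + C*l)/2 = -3/2 + C*l/2)
f = I*sqrt(6)/2 (f = sqrt((-3/2 + (1/2)*0*0) + 0) = sqrt((-3/2 + 0) + 0) = sqrt(-3/2 + 0) = sqrt(-3/2) = I*sqrt(6)/2 ≈ 1.2247*I)
B(Q) = -46 + Q
sqrt(-11253 + B(x(f, 0))) = sqrt(-11253 + (-46 + (9*(I*sqrt(6)/2) + 12*0))) = sqrt(-11253 + (-46 + (9*I*sqrt(6)/2 + 0))) = sqrt(-11253 + (-46 + 9*I*sqrt(6)/2)) = sqrt(-11299 + 9*I*sqrt(6)/2)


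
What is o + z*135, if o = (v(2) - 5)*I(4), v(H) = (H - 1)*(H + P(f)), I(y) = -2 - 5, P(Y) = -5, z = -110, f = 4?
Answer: -14794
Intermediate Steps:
I(y) = -7
v(H) = (-1 + H)*(-5 + H) (v(H) = (H - 1)*(H - 5) = (-1 + H)*(-5 + H))
o = 56 (o = ((5 + 2² - 6*2) - 5)*(-7) = ((5 + 4 - 12) - 5)*(-7) = (-3 - 5)*(-7) = -8*(-7) = 56)
o + z*135 = 56 - 110*135 = 56 - 14850 = -14794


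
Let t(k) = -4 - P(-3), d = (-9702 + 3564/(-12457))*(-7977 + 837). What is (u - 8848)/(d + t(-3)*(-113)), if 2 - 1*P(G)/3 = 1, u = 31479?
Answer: 40273481/123280013201 ≈ 0.00032668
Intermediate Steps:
P(G) = 3 (P(G) = 6 - 3*1 = 6 - 3 = 3)
d = 862950238920/12457 (d = (-9702 + 3564*(-1/12457))*(-7140) = (-9702 - 3564/12457)*(-7140) = -120861378/12457*(-7140) = 862950238920/12457 ≈ 6.9274e+7)
t(k) = -7 (t(k) = -4 - 1*3 = -4 - 3 = -7)
(u - 8848)/(d + t(-3)*(-113)) = (31479 - 8848)/(862950238920/12457 - 7*(-113)) = 22631/(862950238920/12457 + 791) = 22631/(862960092407/12457) = 22631*(12457/862960092407) = 40273481/123280013201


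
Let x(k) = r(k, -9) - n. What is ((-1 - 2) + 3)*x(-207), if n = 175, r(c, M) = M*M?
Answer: 0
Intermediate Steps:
r(c, M) = M²
x(k) = -94 (x(k) = (-9)² - 1*175 = 81 - 175 = -94)
((-1 - 2) + 3)*x(-207) = ((-1 - 2) + 3)*(-94) = (-3 + 3)*(-94) = 0*(-94) = 0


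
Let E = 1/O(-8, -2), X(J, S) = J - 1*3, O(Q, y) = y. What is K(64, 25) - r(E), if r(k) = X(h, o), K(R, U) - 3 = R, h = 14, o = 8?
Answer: 56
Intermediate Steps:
K(R, U) = 3 + R
X(J, S) = -3 + J (X(J, S) = J - 3 = -3 + J)
E = -½ (E = 1/(-2) = -½ ≈ -0.50000)
r(k) = 11 (r(k) = -3 + 14 = 11)
K(64, 25) - r(E) = (3 + 64) - 1*11 = 67 - 11 = 56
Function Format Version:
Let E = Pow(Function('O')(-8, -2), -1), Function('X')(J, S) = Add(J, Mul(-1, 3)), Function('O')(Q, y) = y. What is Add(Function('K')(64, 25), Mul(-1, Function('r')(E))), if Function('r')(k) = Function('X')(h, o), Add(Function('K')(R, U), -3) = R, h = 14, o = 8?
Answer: 56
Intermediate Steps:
Function('K')(R, U) = Add(3, R)
Function('X')(J, S) = Add(-3, J) (Function('X')(J, S) = Add(J, -3) = Add(-3, J))
E = Rational(-1, 2) (E = Pow(-2, -1) = Rational(-1, 2) ≈ -0.50000)
Function('r')(k) = 11 (Function('r')(k) = Add(-3, 14) = 11)
Add(Function('K')(64, 25), Mul(-1, Function('r')(E))) = Add(Add(3, 64), Mul(-1, 11)) = Add(67, -11) = 56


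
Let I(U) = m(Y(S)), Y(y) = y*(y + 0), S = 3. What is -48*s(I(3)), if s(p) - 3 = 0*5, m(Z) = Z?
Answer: -144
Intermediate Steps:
Y(y) = y² (Y(y) = y*y = y²)
I(U) = 9 (I(U) = 3² = 9)
s(p) = 3 (s(p) = 3 + 0*5 = 3 + 0 = 3)
-48*s(I(3)) = -48*3 = -144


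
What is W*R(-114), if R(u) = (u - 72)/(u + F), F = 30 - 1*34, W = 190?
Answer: 17670/59 ≈ 299.49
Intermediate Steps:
F = -4 (F = 30 - 34 = -4)
R(u) = (-72 + u)/(-4 + u) (R(u) = (u - 72)/(u - 4) = (-72 + u)/(-4 + u))
W*R(-114) = 190*((-72 - 114)/(-4 - 114)) = 190*(-186/(-118)) = 190*(-1/118*(-186)) = 190*(93/59) = 17670/59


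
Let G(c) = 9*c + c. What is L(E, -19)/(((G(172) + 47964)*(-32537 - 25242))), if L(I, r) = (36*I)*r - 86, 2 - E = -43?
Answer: 15433/1435345918 ≈ 1.0752e-5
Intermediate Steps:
E = 45 (E = 2 - 1*(-43) = 2 + 43 = 45)
G(c) = 10*c
L(I, r) = -86 + 36*I*r (L(I, r) = 36*I*r - 86 = -86 + 36*I*r)
L(E, -19)/(((G(172) + 47964)*(-32537 - 25242))) = (-86 + 36*45*(-19))/(((10*172 + 47964)*(-32537 - 25242))) = (-86 - 30780)/(((1720 + 47964)*(-57779))) = -30866/(49684*(-57779)) = -30866/(-2870691836) = -30866*(-1/2870691836) = 15433/1435345918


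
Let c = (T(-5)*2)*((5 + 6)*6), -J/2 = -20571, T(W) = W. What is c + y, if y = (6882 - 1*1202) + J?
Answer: 46162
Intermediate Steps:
J = 41142 (J = -2*(-20571) = 41142)
y = 46822 (y = (6882 - 1*1202) + 41142 = (6882 - 1202) + 41142 = 5680 + 41142 = 46822)
c = -660 (c = (-5*2)*((5 + 6)*6) = -110*6 = -10*66 = -660)
c + y = -660 + 46822 = 46162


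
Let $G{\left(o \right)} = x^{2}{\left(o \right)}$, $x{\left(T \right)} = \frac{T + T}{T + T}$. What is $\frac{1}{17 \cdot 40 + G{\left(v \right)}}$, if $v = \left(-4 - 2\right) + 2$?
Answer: $\frac{1}{681} \approx 0.0014684$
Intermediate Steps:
$v = -4$ ($v = -6 + 2 = -4$)
$x{\left(T \right)} = 1$ ($x{\left(T \right)} = \frac{2 T}{2 T} = 2 T \frac{1}{2 T} = 1$)
$G{\left(o \right)} = 1$ ($G{\left(o \right)} = 1^{2} = 1$)
$\frac{1}{17 \cdot 40 + G{\left(v \right)}} = \frac{1}{17 \cdot 40 + 1} = \frac{1}{680 + 1} = \frac{1}{681}$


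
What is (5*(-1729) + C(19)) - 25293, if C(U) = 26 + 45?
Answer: -33867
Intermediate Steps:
C(U) = 71
(5*(-1729) + C(19)) - 25293 = (5*(-1729) + 71) - 25293 = (-8645 + 71) - 25293 = -8574 - 25293 = -33867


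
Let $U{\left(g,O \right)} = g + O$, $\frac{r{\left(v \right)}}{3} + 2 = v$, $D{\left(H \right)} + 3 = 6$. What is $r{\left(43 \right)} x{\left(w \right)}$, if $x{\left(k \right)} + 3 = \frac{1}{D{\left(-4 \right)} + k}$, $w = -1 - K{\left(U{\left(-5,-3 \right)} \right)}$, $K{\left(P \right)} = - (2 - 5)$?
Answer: $-492$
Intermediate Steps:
$D{\left(H \right)} = 3$ ($D{\left(H \right)} = -3 + 6 = 3$)
$r{\left(v \right)} = -6 + 3 v$
$U{\left(g,O \right)} = O + g$
$K{\left(P \right)} = 3$ ($K{\left(P \right)} = - (2 - 5) = \left(-1\right) \left(-3\right) = 3$)
$w = -4$ ($w = -1 - 3 = -4$)
$x{\left(k \right)} = -3 + \frac{1}{3 + k}$
$r{\left(43 \right)} x{\left(w \right)} = \left(-6 + 3 \cdot 43\right) \frac{-8 - -12}{3 - 4} = \left(-6 + 129\right) \frac{-8 + 12}{-1} = 123 \left(\left(-1\right) 4\right) = 123 \left(-4\right) = -492$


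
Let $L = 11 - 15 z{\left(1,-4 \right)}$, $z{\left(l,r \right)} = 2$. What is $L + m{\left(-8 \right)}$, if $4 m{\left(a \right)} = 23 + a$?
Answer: $- \frac{61}{4} \approx -15.25$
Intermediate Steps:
$m{\left(a \right)} = \frac{23}{4} + \frac{a}{4}$ ($m{\left(a \right)} = \frac{23 + a}{4} = \frac{23}{4} + \frac{a}{4}$)
$L = -19$ ($L = 11 - 30 = -19$)
$L + m{\left(-8 \right)} = -19 + \left(\frac{23}{4} + \frac{1}{4} \left(-8\right)\right) = -19 + \left(\frac{23}{4} - 2\right) = -19 + \frac{15}{4} = - \frac{61}{4}$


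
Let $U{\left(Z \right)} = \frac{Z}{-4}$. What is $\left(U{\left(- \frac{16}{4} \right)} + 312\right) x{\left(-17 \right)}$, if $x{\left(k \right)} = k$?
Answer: $-5321$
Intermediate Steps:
$U{\left(Z \right)} = - \frac{Z}{4}$ ($U{\left(Z \right)} = Z \left(- \frac{1}{4}\right) = - \frac{Z}{4}$)
$\left(U{\left(- \frac{16}{4} \right)} + 312\right) x{\left(-17 \right)} = \left(- \frac{\left(-16\right) \frac{1}{4}}{4} + 312\right) \left(-17\right) = \left(\left(- \frac{1}{4}\right) \left(-4\right) + 312\right) \left(-17\right) = \left(1 + 312\right) \left(-17\right) = 313 \left(-17\right) = -5321$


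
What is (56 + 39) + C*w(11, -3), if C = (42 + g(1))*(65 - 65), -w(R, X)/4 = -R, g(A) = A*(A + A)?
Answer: 95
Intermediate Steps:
g(A) = 2*A² (g(A) = A*(2*A) = 2*A²)
w(R, X) = 4*R (w(R, X) = -(-4)*R = 4*R)
C = 0 (C = (42 + 2*1²)*(65 - 65) = (42 + 2*1)*0 = (42 + 2)*0 = 44*0 = 0)
(56 + 39) + C*w(11, -3) = (56 + 39) + 0*(4*11) = 95 + 0*44 = 95 + 0 = 95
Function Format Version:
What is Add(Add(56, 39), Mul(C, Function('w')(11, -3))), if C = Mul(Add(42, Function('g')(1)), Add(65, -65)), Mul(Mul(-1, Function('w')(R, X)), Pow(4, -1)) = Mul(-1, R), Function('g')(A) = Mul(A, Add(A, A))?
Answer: 95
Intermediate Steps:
Function('g')(A) = Mul(2, Pow(A, 2)) (Function('g')(A) = Mul(A, Mul(2, A)) = Mul(2, Pow(A, 2)))
Function('w')(R, X) = Mul(4, R) (Function('w')(R, X) = Mul(-4, Mul(-1, R)) = Mul(4, R))
C = 0 (C = Mul(Add(42, Mul(2, Pow(1, 2))), Add(65, -65)) = Mul(Add(42, Mul(2, 1)), 0) = Mul(Add(42, 2), 0) = Mul(44, 0) = 0)
Add(Add(56, 39), Mul(C, Function('w')(11, -3))) = Add(Add(56, 39), Mul(0, Mul(4, 11))) = Add(95, Mul(0, 44)) = Add(95, 0) = 95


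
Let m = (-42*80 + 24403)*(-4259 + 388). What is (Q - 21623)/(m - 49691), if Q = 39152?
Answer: -5843/27169048 ≈ -0.00021506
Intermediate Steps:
m = -81457453 (m = (-3360 + 24403)*(-3871) = 21043*(-3871) = -81457453)
(Q - 21623)/(m - 49691) = (39152 - 21623)/(-81457453 - 49691) = 17529/(-81507144) = 17529*(-1/81507144) = -5843/27169048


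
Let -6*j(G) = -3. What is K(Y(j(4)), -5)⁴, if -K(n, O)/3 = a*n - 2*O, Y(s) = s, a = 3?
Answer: 22667121/16 ≈ 1.4167e+6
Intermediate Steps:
j(G) = ½ (j(G) = -⅙*(-3) = ½)
K(n, O) = -9*n + 6*O (K(n, O) = -3*(3*n - 2*O) = -3*(-2*O + 3*n) = -9*n + 6*O)
K(Y(j(4)), -5)⁴ = (-9*½ + 6*(-5))⁴ = (-9/2 - 30)⁴ = (-69/2)⁴ = 22667121/16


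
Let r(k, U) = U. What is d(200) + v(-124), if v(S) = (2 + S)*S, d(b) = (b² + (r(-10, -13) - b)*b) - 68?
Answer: 12460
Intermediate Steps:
d(b) = -68 + b² + b*(-13 - b) (d(b) = (b² + (-13 - b)*b) - 68 = (b² + b*(-13 - b)) - 68 = -68 + b² + b*(-13 - b))
v(S) = S*(2 + S)
d(200) + v(-124) = (-68 - 13*200) - 124*(2 - 124) = (-68 - 2600) - 124*(-122) = -2668 + 15128 = 12460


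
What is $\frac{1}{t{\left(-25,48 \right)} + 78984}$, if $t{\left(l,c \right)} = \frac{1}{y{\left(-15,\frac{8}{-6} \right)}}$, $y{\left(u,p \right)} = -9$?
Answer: $\frac{9}{710855} \approx 1.2661 \cdot 10^{-5}$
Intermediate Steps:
$t{\left(l,c \right)} = - \frac{1}{9}$ ($t{\left(l,c \right)} = \frac{1}{-9} = - \frac{1}{9}$)
$\frac{1}{t{\left(-25,48 \right)} + 78984} = \frac{1}{- \frac{1}{9} + 78984} = \frac{1}{\frac{710855}{9}} = \frac{9}{710855}$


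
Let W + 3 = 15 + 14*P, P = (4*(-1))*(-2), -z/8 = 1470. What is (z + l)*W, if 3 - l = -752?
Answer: -1364620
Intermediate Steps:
z = -11760 (z = -8*1470 = -11760)
l = 755 (l = 3 - 1*(-752) = 3 + 752 = 755)
P = 8 (P = -4*(-2) = 8)
W = 124 (W = -3 + (15 + 14*8) = -3 + (15 + 112) = -3 + 127 = 124)
(z + l)*W = (-11760 + 755)*124 = -11005*124 = -1364620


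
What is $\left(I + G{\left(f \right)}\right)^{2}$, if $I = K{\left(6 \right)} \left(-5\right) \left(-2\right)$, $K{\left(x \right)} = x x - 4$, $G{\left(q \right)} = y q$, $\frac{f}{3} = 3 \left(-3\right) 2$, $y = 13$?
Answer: $145924$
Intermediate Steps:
$f = -54$ ($f = 3 \cdot 3 \left(-3\right) 2 = 3 \left(\left(-9\right) 2\right) = 3 \left(-18\right) = -54$)
$G{\left(q \right)} = 13 q$
$K{\left(x \right)} = -4 + x^{2}$ ($K{\left(x \right)} = x^{2} - 4 = -4 + x^{2}$)
$I = 320$ ($I = \left(-4 + 6^{2}\right) \left(-5\right) \left(-2\right) = \left(-4 + 36\right) \left(-5\right) \left(-2\right) = 32 \left(-5\right) \left(-2\right) = \left(-160\right) \left(-2\right) = 320$)
$\left(I + G{\left(f \right)}\right)^{2} = \left(320 + 13 \left(-54\right)\right)^{2} = \left(320 - 702\right)^{2} = \left(-382\right)^{2} = 145924$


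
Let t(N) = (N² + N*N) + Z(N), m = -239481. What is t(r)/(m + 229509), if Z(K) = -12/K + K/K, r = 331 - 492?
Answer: -927415/178388 ≈ -5.1989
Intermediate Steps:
r = -161
Z(K) = 1 - 12/K (Z(K) = -12/K + 1 = 1 - 12/K)
t(N) = 2*N² + (-12 + N)/N (t(N) = (N² + N*N) + (-12 + N)/N = (N² + N²) + (-12 + N)/N = 2*N² + (-12 + N)/N)
t(r)/(m + 229509) = ((-12 - 161 + 2*(-161)³)/(-161))/(-239481 + 229509) = -(-12 - 161 + 2*(-4173281))/161/(-9972) = -(-12 - 161 - 8346562)/161*(-1/9972) = -1/161*(-8346735)*(-1/9972) = (8346735/161)*(-1/9972) = -927415/178388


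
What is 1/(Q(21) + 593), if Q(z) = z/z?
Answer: 1/594 ≈ 0.0016835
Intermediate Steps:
Q(z) = 1
1/(Q(21) + 593) = 1/(1 + 593) = 1/594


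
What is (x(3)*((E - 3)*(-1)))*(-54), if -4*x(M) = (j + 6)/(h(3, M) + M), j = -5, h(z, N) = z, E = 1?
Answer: 9/2 ≈ 4.5000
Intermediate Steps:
x(M) = -1/(4*(3 + M)) (x(M) = -(-5 + 6)/(4*(3 + M)) = -1/(4*(3 + M)))
(x(3)*((E - 3)*(-1)))*(-54) = ((-1/(12 + 4*3))*((1 - 3)*(-1)))*(-54) = ((-1/(12 + 12))*(-2*(-1)))*(-54) = (-1/24*2)*(-54) = (-1*1/24*2)*(-54) = -1/24*2*(-54) = -1/12*(-54) = 9/2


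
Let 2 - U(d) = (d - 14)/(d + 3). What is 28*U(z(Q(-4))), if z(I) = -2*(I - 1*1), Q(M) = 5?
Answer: -336/5 ≈ -67.200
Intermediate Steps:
z(I) = 2 - 2*I (z(I) = -2*(I - 1) = -2*(-1 + I) = 2 - 2*I)
U(d) = 2 - (-14 + d)/(3 + d) (U(d) = 2 - (d - 14)/(d + 3) = 2 - (-14 + d)/(3 + d))
28*U(z(Q(-4))) = 28*((20 + (2 - 2*5))/(3 + (2 - 2*5))) = 28*((20 + (2 - 10))/(3 + (2 - 10))) = 28*((20 - 8)/(3 - 8)) = 28*(12/(-5)) = 28*(-⅕*12) = 28*(-12/5) = -336/5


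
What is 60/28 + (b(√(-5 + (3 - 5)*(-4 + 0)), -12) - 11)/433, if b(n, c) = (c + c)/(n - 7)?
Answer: 148202/69713 + 12*√3/9959 ≈ 2.1280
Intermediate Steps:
b(n, c) = 2*c/(-7 + n) (b(n, c) = (2*c)/(-7 + n) = 2*c/(-7 + n))
60/28 + (b(√(-5 + (3 - 5)*(-4 + 0)), -12) - 11)/433 = 60/28 + (2*(-12)/(-7 + √(-5 + (3 - 5)*(-4 + 0))) - 11)/433 = 60*(1/28) + (2*(-12)/(-7 + √(-5 - 2*(-4))) - 11)*(1/433) = 15/7 + (2*(-12)/(-7 + √(-5 + 8)) - 11)*(1/433) = 15/7 + (2*(-12)/(-7 + √3) - 11)*(1/433) = 15/7 + (-24/(-7 + √3) - 11)*(1/433) = 15/7 + (-11 - 24/(-7 + √3))*(1/433) = 15/7 + (-11/433 - 24/(433*(-7 + √3))) = 6418/3031 - 24/(433*(-7 + √3))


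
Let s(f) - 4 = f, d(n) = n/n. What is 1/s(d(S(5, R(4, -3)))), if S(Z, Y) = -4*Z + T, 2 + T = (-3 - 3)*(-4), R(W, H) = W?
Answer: ⅕ ≈ 0.20000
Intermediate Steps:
T = 22 (T = -2 + (-3 - 3)*(-4) = -2 - 6*(-4) = -2 + 24 = 22)
S(Z, Y) = 22 - 4*Z (S(Z, Y) = -4*Z + 22 = 22 - 4*Z)
d(n) = 1
s(f) = 4 + f
1/s(d(S(5, R(4, -3)))) = 1/(4 + 1) = 1/5 = ⅕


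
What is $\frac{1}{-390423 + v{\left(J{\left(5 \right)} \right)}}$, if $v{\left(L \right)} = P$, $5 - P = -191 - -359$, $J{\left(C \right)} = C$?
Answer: $- \frac{1}{390586} \approx -2.5603 \cdot 10^{-6}$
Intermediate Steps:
$P = -163$ ($P = 5 - \left(-191 - -359\right) = 5 - \left(-191 + 359\right) = 5 - 168 = -163$)
$v{\left(L \right)} = -163$
$\frac{1}{-390423 + v{\left(J{\left(5 \right)} \right)}} = \frac{1}{-390423 - 163} = \frac{1}{-390586} = - \frac{1}{390586}$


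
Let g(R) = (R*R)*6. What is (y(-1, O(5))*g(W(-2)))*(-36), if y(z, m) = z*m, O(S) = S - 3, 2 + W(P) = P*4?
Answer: 43200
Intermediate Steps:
W(P) = -2 + 4*P (W(P) = -2 + P*4 = -2 + 4*P)
O(S) = -3 + S
g(R) = 6*R² (g(R) = R²*6 = 6*R²)
y(z, m) = m*z
(y(-1, O(5))*g(W(-2)))*(-36) = (((-3 + 5)*(-1))*(6*(-2 + 4*(-2))²))*(-36) = ((2*(-1))*(6*(-2 - 8)²))*(-36) = -12*(-10)²*(-36) = -12*100*(-36) = -2*600*(-36) = -1200*(-36) = 43200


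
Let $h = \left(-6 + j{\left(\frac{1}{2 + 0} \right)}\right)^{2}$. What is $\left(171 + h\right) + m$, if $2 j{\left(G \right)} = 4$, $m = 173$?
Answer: $360$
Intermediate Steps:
$j{\left(G \right)} = 2$ ($j{\left(G \right)} = \frac{1}{2} \cdot 4 = 2$)
$h = 16$ ($h = \left(-6 + 2\right)^{2} = \left(-4\right)^{2} = 16$)
$\left(171 + h\right) + m = \left(171 + 16\right) + 173 = 187 + 173 = 360$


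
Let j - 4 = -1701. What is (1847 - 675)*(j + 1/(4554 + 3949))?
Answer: -16911479480/8503 ≈ -1.9889e+6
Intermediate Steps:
j = -1697 (j = 4 - 1701 = -1697)
(1847 - 675)*(j + 1/(4554 + 3949)) = (1847 - 675)*(-1697 + 1/(4554 + 3949)) = 1172*(-1697 + 1/8503) = 1172*(-14429590/8503) = -16911479480/8503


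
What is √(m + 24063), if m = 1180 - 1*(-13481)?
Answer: 2*√9681 ≈ 196.78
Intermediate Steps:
m = 14661 (m = 1180 + 13481 = 14661)
√(m + 24063) = √(14661 + 24063) = √38724 = 2*√9681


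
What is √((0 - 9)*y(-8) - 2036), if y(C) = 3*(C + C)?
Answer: 2*I*√401 ≈ 40.05*I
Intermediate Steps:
y(C) = 6*C (y(C) = 3*(2*C) = 6*C)
√((0 - 9)*y(-8) - 2036) = √((0 - 9)*(6*(-8)) - 2036) = √(-9*(-48) - 2036) = √(432 - 2036) = √(-1604) = 2*I*√401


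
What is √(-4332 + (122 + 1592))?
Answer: I*√2618 ≈ 51.166*I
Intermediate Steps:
√(-4332 + (122 + 1592)) = √(-4332 + 1714) = √(-2618) = I*√2618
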